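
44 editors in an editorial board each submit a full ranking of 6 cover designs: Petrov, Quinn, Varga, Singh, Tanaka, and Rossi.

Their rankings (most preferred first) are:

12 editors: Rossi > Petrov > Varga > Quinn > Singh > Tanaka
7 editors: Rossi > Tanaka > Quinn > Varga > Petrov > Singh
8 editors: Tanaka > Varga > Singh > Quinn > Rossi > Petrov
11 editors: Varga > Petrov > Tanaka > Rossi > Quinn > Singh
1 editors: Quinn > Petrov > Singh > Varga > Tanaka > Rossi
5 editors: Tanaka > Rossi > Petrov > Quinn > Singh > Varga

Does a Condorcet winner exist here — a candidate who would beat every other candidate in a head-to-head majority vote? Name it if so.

None — there is no Condorcet winner

Head-to-head results (44 voters total):
Petrov vs Quinn: Petrov wins 28–16.
Petrov vs Varga: Varga wins 26–18.
Petrov vs Singh: Petrov wins 36–8.
Petrov vs Tanaka: Petrov wins 24–20.
Petrov vs Rossi: Rossi wins 32–12.
Quinn vs Varga: Varga wins 31–13.
Quinn vs Singh: Quinn wins 36–8.
Quinn vs Tanaka: Tanaka wins 31–13.
Quinn vs Rossi: Rossi wins 35–9.
Varga vs Singh: Varga wins 38–6.
Varga vs Tanaka: Varga wins 24–20.
Varga vs Rossi: Rossi wins 24–20.
Singh vs Tanaka: Tanaka wins 31–13.
Singh vs Rossi: Rossi wins 35–9.
Tanaka vs Rossi: Tanaka wins 25–19.
No candidate beats all others: Petrov beats Tanaka beats Rossi beats Petrov, a majority cycle.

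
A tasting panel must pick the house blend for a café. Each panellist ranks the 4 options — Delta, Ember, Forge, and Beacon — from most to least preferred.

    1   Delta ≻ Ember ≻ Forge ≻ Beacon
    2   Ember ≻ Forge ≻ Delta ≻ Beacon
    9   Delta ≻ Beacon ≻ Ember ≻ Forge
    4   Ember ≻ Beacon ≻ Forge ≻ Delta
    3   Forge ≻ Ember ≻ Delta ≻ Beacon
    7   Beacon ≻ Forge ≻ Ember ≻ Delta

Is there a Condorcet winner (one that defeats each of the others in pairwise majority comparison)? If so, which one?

There is no Condorcet winner

Head-to-head results (26 voters total):
Delta vs Ember: Ember wins 16–10.
Delta vs Forge: Forge wins 16–10.
Delta vs Beacon: Delta wins 15–11.
Ember vs Forge: Ember wins 16–10.
Ember vs Beacon: Beacon wins 16–10.
Forge vs Beacon: Beacon wins 20–6.
No candidate beats all others: Delta beats Beacon beats Ember beats Delta, a majority cycle.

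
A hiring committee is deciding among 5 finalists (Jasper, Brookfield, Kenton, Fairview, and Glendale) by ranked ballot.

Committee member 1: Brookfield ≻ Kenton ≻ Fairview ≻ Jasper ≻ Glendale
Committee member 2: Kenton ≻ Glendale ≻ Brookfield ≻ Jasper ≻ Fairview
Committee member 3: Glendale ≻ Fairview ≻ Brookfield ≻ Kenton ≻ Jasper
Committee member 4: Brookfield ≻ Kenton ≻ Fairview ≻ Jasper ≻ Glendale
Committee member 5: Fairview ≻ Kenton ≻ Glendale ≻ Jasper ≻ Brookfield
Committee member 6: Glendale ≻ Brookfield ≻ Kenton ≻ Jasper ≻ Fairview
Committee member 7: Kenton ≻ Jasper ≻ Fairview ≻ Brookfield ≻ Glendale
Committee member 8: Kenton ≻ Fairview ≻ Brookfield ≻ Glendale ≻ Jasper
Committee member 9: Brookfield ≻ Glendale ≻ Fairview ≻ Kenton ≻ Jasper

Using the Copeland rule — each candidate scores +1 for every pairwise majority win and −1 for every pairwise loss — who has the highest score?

Pairwise results:
  Jasper vs Brookfield: Brookfield wins 7–2.
  Jasper vs Kenton: Kenton wins 9–0.
  Jasper vs Fairview: Fairview wins 6–3.
  Jasper vs Glendale: Glendale wins 6–3.
  Brookfield vs Kenton: Brookfield wins 5–4.
  Brookfield vs Fairview: Brookfield wins 5–4.
  Brookfield vs Glendale: Brookfield wins 5–4.
  Kenton vs Fairview: Kenton wins 6–3.
  Kenton vs Glendale: Kenton wins 6–3.
  Fairview vs Glendale: Fairview wins 5–4.
Copeland scores (wins − losses):
  Jasper: 0 − 4 = -4
  Brookfield: 4 − 0 = 4
  Kenton: 3 − 1 = 2
  Fairview: 2 − 2 = 0
  Glendale: 1 − 3 = -2
Brookfield has the best Copeland score.

Brookfield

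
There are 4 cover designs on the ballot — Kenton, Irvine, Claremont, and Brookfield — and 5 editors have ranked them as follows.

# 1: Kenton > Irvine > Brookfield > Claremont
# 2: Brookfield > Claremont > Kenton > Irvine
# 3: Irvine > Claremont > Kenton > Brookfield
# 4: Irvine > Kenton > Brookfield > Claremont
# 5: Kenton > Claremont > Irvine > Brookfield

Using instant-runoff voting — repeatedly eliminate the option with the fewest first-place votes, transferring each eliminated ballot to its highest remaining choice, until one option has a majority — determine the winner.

Round 1: Kenton 2, Irvine 2, Brookfield 1, Claremont 0. Claremont has the fewest and is eliminated.
Round 2: Kenton 2, Irvine 2, Brookfield 1. Brookfield has the fewest and is eliminated.
Round 3: Kenton 3, Irvine 2. Kenton has a majority.

Kenton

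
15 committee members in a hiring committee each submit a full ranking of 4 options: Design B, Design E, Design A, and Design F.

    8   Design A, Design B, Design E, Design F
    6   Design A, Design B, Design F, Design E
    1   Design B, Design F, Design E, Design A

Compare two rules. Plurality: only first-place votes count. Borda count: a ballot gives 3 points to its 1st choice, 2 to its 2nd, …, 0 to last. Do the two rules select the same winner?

Plurality first-place counts: Design B 1, Design E 0, Design A 14, Design F 0 → Design A.
Borda totals: Design B 31, Design E 9, Design A 42, Design F 8 → Design A.
The two rules agree on Design A.

Yes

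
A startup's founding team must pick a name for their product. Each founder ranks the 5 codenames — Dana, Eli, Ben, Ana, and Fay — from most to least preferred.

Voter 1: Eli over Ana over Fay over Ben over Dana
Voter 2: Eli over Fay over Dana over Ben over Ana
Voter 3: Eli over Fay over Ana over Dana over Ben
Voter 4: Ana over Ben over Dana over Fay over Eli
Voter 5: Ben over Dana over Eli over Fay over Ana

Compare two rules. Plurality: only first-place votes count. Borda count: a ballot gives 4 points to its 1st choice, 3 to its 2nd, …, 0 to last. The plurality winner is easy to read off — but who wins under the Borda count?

Eli

Plurality first-place counts: Dana 0, Eli 3, Ben 1, Ana 1, Fay 0 → Eli.
Borda totals: Dana 8, Eli 14, Ben 9, Ana 9, Fay 10 → Eli.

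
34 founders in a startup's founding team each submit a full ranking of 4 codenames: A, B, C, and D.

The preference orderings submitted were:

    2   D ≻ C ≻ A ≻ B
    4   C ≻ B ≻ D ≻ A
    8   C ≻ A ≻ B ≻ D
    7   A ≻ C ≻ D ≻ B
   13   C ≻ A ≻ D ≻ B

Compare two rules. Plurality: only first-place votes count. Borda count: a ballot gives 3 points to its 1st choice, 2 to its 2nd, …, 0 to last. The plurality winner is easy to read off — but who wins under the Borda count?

C

Plurality first-place counts: A 7, B 0, C 25, D 2 → C.
Borda totals: A 65, B 16, C 93, D 30 → C.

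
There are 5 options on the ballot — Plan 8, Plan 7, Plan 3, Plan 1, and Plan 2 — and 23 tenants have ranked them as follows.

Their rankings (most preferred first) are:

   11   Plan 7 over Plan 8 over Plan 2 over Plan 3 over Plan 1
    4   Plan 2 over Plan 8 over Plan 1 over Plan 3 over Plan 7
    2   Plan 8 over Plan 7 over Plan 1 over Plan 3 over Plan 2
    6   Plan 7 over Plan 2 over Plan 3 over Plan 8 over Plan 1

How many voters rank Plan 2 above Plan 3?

21

Ballots ranking Plan 2 above Plan 3: 11+4+6 = 21.
Ballots ranking Plan 3 above Plan 2: 2.
So 21 of 23 voters prefer Plan 2 to Plan 3.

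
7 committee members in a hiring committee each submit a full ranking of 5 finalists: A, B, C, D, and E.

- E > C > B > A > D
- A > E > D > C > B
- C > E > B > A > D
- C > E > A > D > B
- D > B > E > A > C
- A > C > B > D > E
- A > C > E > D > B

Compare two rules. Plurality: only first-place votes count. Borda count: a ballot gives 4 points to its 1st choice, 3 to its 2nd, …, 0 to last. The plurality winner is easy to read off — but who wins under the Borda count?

C

Plurality first-place counts: A 3, B 0, C 2, D 1, E 1 → A.
Borda totals: A 17, B 9, C 18, D 9, E 17 → C.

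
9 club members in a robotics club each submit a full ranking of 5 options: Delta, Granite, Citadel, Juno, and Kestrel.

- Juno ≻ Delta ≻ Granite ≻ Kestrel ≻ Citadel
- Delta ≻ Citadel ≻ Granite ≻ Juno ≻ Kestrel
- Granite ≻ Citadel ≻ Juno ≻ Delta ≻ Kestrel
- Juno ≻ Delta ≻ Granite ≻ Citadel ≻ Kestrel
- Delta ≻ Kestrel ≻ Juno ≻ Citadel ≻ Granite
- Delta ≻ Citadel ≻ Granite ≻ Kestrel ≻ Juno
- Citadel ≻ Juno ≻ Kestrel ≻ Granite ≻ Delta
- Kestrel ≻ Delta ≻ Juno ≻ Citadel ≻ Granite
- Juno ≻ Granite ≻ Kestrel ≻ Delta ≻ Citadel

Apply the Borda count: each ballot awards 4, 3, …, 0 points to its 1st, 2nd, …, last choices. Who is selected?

Borda scores:
  Delta: 3 + 4 + 1 + 3 + 4 + 4 + 0 + 3 + 1 = 23
  Granite: 2 + 2 + 4 + 2 + 0 + 2 + 1 + 0 + 3 = 16
  Citadel: 0 + 3 + 3 + 1 + 1 + 3 + 4 + 1 + 0 = 16
  Juno: 4 + 1 + 2 + 4 + 2 + 0 + 3 + 2 + 4 = 22
  Kestrel: 1 + 0 + 0 + 0 + 3 + 1 + 2 + 4 + 2 = 13
Delta has the highest total.

Delta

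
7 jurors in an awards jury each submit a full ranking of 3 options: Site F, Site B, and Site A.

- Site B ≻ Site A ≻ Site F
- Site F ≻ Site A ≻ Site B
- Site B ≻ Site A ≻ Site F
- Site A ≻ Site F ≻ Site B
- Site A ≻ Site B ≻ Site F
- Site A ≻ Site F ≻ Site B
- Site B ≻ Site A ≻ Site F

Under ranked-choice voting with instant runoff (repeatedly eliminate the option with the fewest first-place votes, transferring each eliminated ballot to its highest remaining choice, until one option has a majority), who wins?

Site A

Round 1: Site B 3, Site A 3, Site F 1. Site F has the fewest and is eliminated.
Round 2: Site A 4, Site B 3. Site A has a majority.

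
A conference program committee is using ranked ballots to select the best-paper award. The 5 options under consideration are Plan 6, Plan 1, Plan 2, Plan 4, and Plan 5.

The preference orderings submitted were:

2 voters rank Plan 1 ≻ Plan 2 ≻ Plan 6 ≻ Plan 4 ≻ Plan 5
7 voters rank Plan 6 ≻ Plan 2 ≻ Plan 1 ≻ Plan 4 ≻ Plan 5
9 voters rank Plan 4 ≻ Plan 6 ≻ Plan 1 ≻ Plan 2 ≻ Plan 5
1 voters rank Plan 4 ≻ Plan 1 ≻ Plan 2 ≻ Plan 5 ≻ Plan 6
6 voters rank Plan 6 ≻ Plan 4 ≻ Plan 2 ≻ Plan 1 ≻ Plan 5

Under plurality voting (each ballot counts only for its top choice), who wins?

First-place vote totals:
  Plan 6: 13
  Plan 1: 2
  Plan 2: 0
  Plan 4: 10
  Plan 5: 0
Plan 6 has the most first-place votes.

Plan 6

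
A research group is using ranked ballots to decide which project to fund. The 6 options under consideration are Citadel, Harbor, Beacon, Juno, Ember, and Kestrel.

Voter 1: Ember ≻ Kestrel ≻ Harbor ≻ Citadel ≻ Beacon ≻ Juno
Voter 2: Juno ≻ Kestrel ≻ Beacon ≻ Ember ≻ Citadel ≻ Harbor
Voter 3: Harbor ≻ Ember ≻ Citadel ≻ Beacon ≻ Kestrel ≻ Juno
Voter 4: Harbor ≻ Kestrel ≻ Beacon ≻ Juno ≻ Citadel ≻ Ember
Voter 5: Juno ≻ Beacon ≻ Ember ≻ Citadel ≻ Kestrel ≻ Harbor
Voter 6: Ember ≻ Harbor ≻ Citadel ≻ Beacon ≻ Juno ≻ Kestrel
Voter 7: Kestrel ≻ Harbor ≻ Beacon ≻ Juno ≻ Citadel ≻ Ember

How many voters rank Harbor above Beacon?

5

Ballots ranking Harbor above Beacon: 5.
Ballots ranking Beacon above Harbor: 2.
So 5 of 7 voters prefer Harbor to Beacon.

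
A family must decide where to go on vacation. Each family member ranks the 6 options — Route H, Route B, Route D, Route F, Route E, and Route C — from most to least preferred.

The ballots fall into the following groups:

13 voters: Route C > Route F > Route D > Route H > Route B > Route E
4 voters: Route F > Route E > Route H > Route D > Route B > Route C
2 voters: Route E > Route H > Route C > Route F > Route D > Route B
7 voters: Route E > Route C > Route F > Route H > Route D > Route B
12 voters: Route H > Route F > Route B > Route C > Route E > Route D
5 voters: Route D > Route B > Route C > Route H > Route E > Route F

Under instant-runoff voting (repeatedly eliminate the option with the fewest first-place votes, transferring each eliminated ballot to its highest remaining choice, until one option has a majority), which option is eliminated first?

Round 1: Route C 13, Route H 12, Route E 9, Route D 5, Route F 4, Route B 0. Route B has the fewest and is eliminated.
Round 2: Route C 13, Route H 12, Route E 9, Route D 5, Route F 4. Route F has the fewest and is eliminated.
Round 3: Route E 13, Route C 13, Route H 12, Route D 5. Route D has the fewest and is eliminated.
Round 4: Route C 18, Route E 13, Route H 12. Route H has the fewest and is eliminated.
Round 5: Route C 30, Route E 13. Route C has a majority.

Route B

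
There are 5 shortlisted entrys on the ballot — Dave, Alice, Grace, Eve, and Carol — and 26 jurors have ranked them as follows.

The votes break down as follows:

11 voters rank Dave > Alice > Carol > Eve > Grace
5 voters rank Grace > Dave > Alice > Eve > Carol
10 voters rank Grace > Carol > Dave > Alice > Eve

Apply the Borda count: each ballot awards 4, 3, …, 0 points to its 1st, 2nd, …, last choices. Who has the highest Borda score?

Borda scores:
  Dave: 11·4 + 5·3 + 10·2 = 79
  Alice: 11·3 + 5·2 + 10·1 = 53
  Grace: 11·0 + 5·4 + 10·4 = 60
  Eve: 11·1 + 5·1 + 10·0 = 16
  Carol: 11·2 + 5·0 + 10·3 = 52
Dave has the highest total.

Dave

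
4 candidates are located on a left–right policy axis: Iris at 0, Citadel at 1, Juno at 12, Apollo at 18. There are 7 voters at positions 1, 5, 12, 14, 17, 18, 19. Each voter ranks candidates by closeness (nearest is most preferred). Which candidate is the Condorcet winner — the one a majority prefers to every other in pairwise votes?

Juno

With single-peaked preferences on a line, the Condorcet winner is the candidate closest to the median voter.
The median voter (position 14) is closest to Juno at 12.
Check: Juno vs Apollo — voters closer to Juno: 4 of 7.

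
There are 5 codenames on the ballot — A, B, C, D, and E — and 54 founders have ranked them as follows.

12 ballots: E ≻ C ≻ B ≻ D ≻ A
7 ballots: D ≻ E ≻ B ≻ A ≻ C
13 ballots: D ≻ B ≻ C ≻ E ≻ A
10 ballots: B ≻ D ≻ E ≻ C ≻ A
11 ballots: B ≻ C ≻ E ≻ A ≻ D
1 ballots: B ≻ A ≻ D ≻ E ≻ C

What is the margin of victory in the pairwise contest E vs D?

Ballots ranking E above D: 12+11 = 23.
Ballots ranking D above E: 7+13+10+1 = 31.
D wins 31–23, a margin of 8.

8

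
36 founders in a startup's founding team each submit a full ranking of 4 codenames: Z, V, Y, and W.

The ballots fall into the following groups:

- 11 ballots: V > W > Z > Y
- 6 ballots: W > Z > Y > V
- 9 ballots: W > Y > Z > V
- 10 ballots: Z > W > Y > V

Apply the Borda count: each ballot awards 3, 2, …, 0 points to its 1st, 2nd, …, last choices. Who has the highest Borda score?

W

Borda scores:
  Z: 11·1 + 6·2 + 9·1 + 10·3 = 62
  V: 11·3 + 6·0 + 9·0 + 10·0 = 33
  Y: 11·0 + 6·1 + 9·2 + 10·1 = 34
  W: 11·2 + 6·3 + 9·3 + 10·2 = 87
W has the highest total.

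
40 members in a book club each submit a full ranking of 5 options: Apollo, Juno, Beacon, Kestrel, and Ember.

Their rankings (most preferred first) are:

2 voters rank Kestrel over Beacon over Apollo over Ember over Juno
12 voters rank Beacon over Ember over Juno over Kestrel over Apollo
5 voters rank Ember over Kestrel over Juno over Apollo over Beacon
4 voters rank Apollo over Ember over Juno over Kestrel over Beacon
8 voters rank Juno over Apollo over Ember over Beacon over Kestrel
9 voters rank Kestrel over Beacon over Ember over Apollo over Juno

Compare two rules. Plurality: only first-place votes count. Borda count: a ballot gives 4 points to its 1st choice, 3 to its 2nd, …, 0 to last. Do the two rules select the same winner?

No

Plurality first-place counts: Apollo 4, Juno 8, Beacon 12, Kestrel 11, Ember 5 → Beacon.
Borda totals: Apollo 58, Juno 74, Beacon 89, Kestrel 75, Ember 104 → Ember.
The two rules disagree: plurality picks Beacon, Borda picks Ember.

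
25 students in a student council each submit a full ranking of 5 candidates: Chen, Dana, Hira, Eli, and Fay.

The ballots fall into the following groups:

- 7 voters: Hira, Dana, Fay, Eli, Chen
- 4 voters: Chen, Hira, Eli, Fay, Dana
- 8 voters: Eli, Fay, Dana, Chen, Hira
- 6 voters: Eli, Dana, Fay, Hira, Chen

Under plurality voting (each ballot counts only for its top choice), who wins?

First-place vote totals:
  Chen: 4
  Dana: 0
  Hira: 7
  Eli: 14
  Fay: 0
Eli has the most first-place votes.

Eli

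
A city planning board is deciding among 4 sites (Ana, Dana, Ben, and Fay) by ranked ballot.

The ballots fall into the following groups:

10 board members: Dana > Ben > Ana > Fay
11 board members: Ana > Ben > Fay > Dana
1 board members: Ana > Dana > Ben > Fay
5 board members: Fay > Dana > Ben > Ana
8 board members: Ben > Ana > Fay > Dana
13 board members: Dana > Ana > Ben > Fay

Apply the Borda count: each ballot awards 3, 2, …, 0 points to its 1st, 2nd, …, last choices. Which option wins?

Borda scores:
  Ana: 10·1 + 11·3 + 3 + 5·0 + 8·2 + 13·2 = 88
  Dana: 10·3 + 11·0 + 2 + 5·2 + 8·0 + 13·3 = 81
  Ben: 10·2 + 11·2 + 1 + 5·1 + 8·3 + 13·1 = 85
  Fay: 10·0 + 11·1 + 0 + 5·3 + 8·1 + 13·0 = 34
Ana has the highest total.

Ana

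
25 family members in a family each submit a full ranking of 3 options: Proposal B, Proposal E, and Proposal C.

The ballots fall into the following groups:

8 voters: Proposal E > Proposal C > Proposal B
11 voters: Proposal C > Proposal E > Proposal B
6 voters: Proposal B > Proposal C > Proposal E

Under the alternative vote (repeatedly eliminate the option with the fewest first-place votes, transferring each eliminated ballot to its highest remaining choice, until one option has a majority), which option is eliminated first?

Round 1: Proposal C 11, Proposal E 8, Proposal B 6. Proposal B has the fewest and is eliminated.
Round 2: Proposal C 17, Proposal E 8. Proposal C has a majority.

Proposal B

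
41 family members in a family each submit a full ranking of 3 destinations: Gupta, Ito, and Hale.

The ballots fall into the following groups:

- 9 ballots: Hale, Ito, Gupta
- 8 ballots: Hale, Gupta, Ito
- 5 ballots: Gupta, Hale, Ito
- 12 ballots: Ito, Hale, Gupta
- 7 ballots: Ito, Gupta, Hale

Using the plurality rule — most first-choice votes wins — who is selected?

First-place vote totals:
  Gupta: 5
  Ito: 19
  Hale: 17
Ito has the most first-place votes.

Ito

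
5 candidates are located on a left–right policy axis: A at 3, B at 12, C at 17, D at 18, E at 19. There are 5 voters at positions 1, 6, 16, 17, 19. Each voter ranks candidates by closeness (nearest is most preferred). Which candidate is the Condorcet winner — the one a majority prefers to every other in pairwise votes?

C

With single-peaked preferences on a line, the Condorcet winner is the candidate closest to the median voter.
The median voter (position 16) is closest to C at 17.
Check: C vs A — voters closer to C: 3 of 5.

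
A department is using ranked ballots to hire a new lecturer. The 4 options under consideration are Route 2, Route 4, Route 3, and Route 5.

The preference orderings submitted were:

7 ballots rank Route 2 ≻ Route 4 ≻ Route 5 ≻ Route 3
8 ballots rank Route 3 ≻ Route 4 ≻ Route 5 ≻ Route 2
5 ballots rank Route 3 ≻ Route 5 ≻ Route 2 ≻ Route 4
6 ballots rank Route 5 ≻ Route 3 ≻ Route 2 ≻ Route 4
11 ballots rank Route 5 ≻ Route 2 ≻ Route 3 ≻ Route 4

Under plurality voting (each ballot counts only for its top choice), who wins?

Route 5

First-place vote totals:
  Route 2: 7
  Route 4: 0
  Route 3: 13
  Route 5: 17
Route 5 has the most first-place votes.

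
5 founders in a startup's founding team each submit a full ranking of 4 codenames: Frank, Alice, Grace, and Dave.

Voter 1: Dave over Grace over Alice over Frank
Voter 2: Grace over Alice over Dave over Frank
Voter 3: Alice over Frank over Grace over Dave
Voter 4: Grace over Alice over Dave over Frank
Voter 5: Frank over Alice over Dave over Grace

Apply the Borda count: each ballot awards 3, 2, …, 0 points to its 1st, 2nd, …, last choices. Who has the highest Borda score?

Alice

Borda scores:
  Frank: 0 + 0 + 2 + 0 + 3 = 5
  Alice: 1 + 2 + 3 + 2 + 2 = 10
  Grace: 2 + 3 + 1 + 3 + 0 = 9
  Dave: 3 + 1 + 0 + 1 + 1 = 6
Alice has the highest total.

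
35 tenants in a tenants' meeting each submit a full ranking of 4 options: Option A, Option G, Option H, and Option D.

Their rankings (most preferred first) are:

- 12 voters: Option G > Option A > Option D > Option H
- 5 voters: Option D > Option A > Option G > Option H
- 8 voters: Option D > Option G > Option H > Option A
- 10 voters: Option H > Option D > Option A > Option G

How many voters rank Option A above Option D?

Ballots ranking Option A above Option D: 12.
Ballots ranking Option D above Option A: 5+8+10 = 23.
So 12 of 35 voters prefer Option A to Option D.

12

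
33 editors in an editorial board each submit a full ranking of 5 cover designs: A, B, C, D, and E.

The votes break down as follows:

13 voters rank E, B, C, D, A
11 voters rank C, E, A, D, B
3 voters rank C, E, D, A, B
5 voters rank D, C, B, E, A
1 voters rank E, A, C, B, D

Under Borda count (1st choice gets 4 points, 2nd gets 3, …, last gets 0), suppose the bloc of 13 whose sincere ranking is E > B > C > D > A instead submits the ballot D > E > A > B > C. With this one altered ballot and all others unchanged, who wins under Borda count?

E

Borda totals with the altered ballot: A 54, B 24, C 73, D 89, E 90.
The winner is unchanged: still E.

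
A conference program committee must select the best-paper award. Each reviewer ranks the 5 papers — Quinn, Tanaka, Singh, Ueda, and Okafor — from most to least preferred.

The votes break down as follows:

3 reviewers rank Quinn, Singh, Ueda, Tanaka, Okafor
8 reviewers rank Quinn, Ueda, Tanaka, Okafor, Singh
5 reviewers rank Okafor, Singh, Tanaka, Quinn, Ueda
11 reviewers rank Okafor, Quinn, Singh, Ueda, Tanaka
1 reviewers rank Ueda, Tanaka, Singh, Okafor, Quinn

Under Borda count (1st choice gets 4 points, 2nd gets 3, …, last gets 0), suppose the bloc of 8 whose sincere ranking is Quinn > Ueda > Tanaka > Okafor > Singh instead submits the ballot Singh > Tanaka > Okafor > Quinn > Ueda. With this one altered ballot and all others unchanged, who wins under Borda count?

Okafor

Borda totals with the altered ballot: Quinn 58, Tanaka 40, Singh 80, Ueda 21, Okafor 81.
The switch changes the winner from Quinn to Okafor.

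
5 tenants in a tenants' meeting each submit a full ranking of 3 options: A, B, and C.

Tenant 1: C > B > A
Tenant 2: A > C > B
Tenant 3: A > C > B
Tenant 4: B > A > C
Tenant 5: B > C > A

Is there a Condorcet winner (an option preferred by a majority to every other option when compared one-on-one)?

No

Head-to-head results (5 voters total):
A vs B: B wins 3–2.
A vs C: A wins 3–2.
B vs C: C wins 3–2.
No candidate beats all others: A beats C beats B beats A, a majority cycle.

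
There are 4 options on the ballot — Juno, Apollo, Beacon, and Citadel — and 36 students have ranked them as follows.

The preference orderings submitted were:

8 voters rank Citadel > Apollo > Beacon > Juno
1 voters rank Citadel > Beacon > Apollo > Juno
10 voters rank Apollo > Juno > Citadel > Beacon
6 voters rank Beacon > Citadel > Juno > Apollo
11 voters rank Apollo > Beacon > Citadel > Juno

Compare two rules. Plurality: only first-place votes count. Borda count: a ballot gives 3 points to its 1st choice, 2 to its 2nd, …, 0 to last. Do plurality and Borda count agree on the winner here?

Plurality first-place counts: Juno 0, Apollo 21, Beacon 6, Citadel 9 → Apollo.
Borda totals: Juno 26, Apollo 80, Beacon 50, Citadel 60 → Apollo.
The two rules agree on Apollo.

Yes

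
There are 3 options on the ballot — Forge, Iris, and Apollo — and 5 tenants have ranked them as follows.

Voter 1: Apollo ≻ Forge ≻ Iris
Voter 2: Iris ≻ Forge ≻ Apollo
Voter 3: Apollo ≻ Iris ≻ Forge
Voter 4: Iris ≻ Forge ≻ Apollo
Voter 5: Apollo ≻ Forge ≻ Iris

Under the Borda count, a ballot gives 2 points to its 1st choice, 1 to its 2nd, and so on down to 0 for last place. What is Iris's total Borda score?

5

Borda scores:
  Forge: 1 + 1 + 0 + 1 + 1 = 4
  Iris: 0 + 2 + 1 + 2 + 0 = 5
  Apollo: 2 + 0 + 2 + 0 + 2 = 6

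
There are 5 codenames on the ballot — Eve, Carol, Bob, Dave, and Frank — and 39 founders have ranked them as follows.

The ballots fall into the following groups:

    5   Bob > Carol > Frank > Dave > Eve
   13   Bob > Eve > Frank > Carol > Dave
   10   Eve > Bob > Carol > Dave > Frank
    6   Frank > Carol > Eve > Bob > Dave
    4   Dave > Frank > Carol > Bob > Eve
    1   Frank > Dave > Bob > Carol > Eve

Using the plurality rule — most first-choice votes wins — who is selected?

Bob

First-place vote totals:
  Eve: 10
  Carol: 0
  Bob: 18
  Dave: 4
  Frank: 7
Bob has the most first-place votes.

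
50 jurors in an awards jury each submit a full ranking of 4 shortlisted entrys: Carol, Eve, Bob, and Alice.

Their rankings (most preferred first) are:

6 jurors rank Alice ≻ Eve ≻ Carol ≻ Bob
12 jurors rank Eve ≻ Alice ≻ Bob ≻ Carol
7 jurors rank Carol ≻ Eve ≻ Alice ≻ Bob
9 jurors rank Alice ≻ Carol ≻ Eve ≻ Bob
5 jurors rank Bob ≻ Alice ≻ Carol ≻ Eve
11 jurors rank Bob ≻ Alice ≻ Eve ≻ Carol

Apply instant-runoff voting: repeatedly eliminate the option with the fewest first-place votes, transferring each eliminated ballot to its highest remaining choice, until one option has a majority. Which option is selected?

Eve

Round 1: Bob 16, Alice 15, Eve 12, Carol 7. Carol has the fewest and is eliminated.
Round 2: Eve 19, Bob 16, Alice 15. Alice has the fewest and is eliminated.
Round 3: Eve 34, Bob 16. Eve has a majority.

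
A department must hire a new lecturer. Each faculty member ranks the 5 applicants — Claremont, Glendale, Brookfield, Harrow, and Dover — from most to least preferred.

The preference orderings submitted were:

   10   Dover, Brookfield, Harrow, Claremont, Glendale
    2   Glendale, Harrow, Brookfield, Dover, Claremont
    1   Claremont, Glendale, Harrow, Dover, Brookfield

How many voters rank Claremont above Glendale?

Ballots ranking Claremont above Glendale: 10+1 = 11.
Ballots ranking Glendale above Claremont: 2.
So 11 of 13 voters prefer Claremont to Glendale.

11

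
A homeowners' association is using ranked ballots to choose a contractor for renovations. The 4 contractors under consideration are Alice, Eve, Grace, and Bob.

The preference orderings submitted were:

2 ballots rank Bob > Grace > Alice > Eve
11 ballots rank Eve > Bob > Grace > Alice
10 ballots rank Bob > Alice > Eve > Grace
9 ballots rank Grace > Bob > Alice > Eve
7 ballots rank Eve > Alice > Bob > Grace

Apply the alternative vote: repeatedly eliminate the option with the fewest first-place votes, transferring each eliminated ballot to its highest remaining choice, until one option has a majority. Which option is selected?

Bob

Round 1: Eve 18, Bob 12, Grace 9, Alice 0. Alice has the fewest and is eliminated.
Round 2: Eve 18, Bob 12, Grace 9. Grace has the fewest and is eliminated.
Round 3: Bob 21, Eve 18. Bob has a majority.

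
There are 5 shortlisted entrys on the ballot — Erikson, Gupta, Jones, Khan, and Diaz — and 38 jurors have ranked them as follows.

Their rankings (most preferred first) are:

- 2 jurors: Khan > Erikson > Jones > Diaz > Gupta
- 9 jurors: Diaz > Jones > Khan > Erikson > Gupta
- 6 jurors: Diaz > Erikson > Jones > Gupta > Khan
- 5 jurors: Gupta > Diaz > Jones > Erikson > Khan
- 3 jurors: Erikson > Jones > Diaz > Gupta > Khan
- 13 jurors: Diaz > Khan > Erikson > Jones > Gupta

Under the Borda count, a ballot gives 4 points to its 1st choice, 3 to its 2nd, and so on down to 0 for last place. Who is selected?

Borda scores:
  Erikson: 2·3 + 9·1 + 6·3 + 5·1 + 3·4 + 13·2 = 76
  Gupta: 2·0 + 9·0 + 6·1 + 5·4 + 3·1 + 13·0 = 29
  Jones: 2·2 + 9·3 + 6·2 + 5·2 + 3·3 + 13·1 = 75
  Khan: 2·4 + 9·2 + 6·0 + 5·0 + 3·0 + 13·3 = 65
  Diaz: 2·1 + 9·4 + 6·4 + 5·3 + 3·2 + 13·4 = 135
Diaz has the highest total.

Diaz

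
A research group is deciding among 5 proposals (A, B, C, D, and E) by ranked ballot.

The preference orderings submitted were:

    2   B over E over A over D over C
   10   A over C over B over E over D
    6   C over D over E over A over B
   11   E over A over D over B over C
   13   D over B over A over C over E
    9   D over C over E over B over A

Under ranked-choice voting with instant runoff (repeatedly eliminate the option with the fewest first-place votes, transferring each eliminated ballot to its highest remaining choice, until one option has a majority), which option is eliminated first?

B

Round 1: D 22, E 11, A 10, C 6, B 2. B has the fewest and is eliminated.
Round 2: D 22, E 13, A 10, C 6. C has the fewest and is eliminated.
Round 3: D 28, E 13, A 10. D has a majority.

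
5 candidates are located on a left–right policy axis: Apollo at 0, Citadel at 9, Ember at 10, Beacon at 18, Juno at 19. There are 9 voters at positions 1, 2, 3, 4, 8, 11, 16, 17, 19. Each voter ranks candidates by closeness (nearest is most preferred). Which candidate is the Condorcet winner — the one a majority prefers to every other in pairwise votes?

With single-peaked preferences on a line, the Condorcet winner is the candidate closest to the median voter.
The median voter (position 8) is closest to Citadel at 9.
Check: Citadel vs Ember — voters closer to Citadel: 5 of 9.

Citadel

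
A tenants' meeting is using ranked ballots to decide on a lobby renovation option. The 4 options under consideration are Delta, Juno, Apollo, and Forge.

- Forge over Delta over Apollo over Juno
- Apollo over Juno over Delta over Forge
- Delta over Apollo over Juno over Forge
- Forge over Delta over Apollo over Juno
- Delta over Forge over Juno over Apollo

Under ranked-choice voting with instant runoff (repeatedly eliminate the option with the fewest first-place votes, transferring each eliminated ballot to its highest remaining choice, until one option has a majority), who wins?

Delta

Round 1: Delta 2, Forge 2, Apollo 1, Juno 0. Juno has the fewest and is eliminated.
Round 2: Delta 2, Forge 2, Apollo 1. Apollo has the fewest and is eliminated.
Round 3: Delta 3, Forge 2. Delta has a majority.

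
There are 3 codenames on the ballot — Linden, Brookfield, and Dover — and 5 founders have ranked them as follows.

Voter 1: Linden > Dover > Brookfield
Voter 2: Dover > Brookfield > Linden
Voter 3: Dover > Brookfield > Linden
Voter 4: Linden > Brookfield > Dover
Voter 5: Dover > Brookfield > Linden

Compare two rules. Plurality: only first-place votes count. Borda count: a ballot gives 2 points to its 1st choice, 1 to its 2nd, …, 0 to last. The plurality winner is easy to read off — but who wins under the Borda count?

Plurality first-place counts: Linden 2, Brookfield 0, Dover 3 → Dover.
Borda totals: Linden 4, Brookfield 4, Dover 7 → Dover.

Dover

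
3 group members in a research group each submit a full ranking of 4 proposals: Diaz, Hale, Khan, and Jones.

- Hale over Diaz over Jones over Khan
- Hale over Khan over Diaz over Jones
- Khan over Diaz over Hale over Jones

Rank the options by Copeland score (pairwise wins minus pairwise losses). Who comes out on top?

Hale

Pairwise results:
  Diaz vs Hale: Hale wins 2–1.
  Diaz vs Khan: Khan wins 2–1.
  Diaz vs Jones: Diaz wins 3–0.
  Hale vs Khan: Hale wins 2–1.
  Hale vs Jones: Hale wins 3–0.
  Khan vs Jones: Khan wins 2–1.
Copeland scores (wins − losses):
  Diaz: 1 − 2 = -1
  Hale: 3 − 0 = 3
  Khan: 2 − 1 = 1
  Jones: 0 − 3 = -3
Hale has the best Copeland score.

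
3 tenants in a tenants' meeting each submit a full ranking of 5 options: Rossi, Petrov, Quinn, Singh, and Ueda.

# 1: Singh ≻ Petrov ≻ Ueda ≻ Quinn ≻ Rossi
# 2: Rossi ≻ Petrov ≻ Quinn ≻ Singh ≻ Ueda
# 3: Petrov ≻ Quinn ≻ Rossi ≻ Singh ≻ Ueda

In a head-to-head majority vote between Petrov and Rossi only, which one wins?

Petrov

Ballots ranking Petrov above Rossi: 2.
Ballots ranking Rossi above Petrov: 1.
Petrov wins the head-to-head, 2–1.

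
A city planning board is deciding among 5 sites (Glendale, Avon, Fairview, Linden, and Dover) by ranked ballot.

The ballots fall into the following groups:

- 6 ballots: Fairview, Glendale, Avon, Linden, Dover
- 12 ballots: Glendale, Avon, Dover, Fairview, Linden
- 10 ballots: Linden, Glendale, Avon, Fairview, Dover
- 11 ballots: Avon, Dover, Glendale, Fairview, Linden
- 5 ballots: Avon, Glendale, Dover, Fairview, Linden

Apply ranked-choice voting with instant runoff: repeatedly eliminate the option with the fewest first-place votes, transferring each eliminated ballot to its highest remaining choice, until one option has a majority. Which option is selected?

Glendale

Round 1: Avon 16, Glendale 12, Linden 10, Fairview 6, Dover 0. Dover has the fewest and is eliminated.
Round 2: Avon 16, Glendale 12, Linden 10, Fairview 6. Fairview has the fewest and is eliminated.
Round 3: Glendale 18, Avon 16, Linden 10. Linden has the fewest and is eliminated.
Round 4: Glendale 28, Avon 16. Glendale has a majority.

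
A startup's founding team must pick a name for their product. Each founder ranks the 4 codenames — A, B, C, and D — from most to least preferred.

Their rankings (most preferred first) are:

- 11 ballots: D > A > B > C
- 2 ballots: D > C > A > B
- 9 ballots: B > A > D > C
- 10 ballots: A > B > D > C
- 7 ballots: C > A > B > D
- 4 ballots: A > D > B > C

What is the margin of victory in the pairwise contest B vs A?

25

Ballots ranking B above A: 9.
Ballots ranking A above B: 11+2+10+7+4 = 34.
A wins 34–9, a margin of 25.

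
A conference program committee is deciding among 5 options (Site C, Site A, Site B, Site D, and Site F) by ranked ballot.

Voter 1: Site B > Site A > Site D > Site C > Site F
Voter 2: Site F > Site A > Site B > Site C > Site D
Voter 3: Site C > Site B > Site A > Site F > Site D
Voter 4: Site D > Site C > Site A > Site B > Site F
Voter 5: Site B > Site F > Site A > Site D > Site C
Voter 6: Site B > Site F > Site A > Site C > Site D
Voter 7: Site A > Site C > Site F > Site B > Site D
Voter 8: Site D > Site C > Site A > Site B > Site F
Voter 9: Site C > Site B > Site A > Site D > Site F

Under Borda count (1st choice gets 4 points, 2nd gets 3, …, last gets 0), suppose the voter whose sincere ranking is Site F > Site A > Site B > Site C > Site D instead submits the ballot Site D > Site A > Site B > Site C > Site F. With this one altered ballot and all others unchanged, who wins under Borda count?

Site B

Borda totals with the altered ballot: Site C 20, Site A 22, Site B 23, Site D 16, Site F 9.
The winner is unchanged: still Site B.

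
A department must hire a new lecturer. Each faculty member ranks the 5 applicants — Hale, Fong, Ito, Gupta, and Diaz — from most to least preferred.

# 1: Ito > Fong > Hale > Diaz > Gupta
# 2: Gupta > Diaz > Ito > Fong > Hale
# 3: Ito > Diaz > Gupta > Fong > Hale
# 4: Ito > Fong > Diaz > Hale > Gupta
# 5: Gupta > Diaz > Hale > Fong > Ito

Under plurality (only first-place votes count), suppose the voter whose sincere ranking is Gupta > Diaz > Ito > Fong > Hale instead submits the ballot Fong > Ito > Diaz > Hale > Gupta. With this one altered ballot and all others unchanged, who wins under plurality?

Ito

First-place totals with the altered ballot: Hale 0, Fong 1, Ito 3, Gupta 1, Diaz 0.
The winner is unchanged: still Ito.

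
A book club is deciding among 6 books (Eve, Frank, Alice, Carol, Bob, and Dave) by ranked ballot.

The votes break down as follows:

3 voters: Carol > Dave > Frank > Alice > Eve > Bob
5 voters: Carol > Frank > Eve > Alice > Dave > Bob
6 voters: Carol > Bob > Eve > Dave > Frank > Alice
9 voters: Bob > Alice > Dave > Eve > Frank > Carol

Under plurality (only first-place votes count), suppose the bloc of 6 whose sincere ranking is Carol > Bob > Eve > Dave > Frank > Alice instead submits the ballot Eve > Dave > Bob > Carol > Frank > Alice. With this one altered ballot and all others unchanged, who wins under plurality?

Bob

First-place totals with the altered ballot: Eve 6, Frank 0, Alice 0, Carol 8, Bob 9, Dave 0.
The switch changes the winner from Carol to Bob.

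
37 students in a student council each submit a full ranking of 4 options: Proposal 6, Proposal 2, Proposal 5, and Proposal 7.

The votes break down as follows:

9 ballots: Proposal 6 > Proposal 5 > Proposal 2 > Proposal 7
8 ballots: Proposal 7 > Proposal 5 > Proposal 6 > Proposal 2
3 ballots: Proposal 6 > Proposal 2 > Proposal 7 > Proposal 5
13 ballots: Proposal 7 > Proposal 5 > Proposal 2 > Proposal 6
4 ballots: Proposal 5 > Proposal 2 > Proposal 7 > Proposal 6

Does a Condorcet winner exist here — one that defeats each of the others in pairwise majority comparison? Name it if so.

Proposal 7

Head-to-head results (37 voters total):
Proposal 6 vs Proposal 2: Proposal 6 wins 20–17.
Proposal 6 vs Proposal 5: Proposal 5 wins 25–12.
Proposal 6 vs Proposal 7: Proposal 7 wins 25–12.
Proposal 2 vs Proposal 5: Proposal 5 wins 34–3.
Proposal 2 vs Proposal 7: Proposal 7 wins 21–16.
Proposal 5 vs Proposal 7: Proposal 7 wins 24–13.
Proposal 7 beats each rival — Proposal 6 (25–12), Proposal 2 (21–16), Proposal 5 (24–13) — so Proposal 7 is the Condorcet winner.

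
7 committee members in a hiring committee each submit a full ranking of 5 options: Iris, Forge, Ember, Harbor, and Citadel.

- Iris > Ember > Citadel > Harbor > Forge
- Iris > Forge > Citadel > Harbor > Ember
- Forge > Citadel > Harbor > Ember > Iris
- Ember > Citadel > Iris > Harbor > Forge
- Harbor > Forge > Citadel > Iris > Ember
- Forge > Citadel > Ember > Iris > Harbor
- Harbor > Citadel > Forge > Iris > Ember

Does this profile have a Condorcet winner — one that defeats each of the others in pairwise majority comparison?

Head-to-head results (7 voters total):
Iris vs Forge: Forge wins 4–3.
Iris vs Ember: Iris wins 4–3.
Iris vs Harbor: Iris wins 4–3.
Iris vs Citadel: Citadel wins 5–2.
Forge vs Ember: Forge wins 5–2.
Forge vs Harbor: Harbor wins 4–3.
Forge vs Citadel: Forge wins 4–3.
Ember vs Harbor: Harbor wins 4–3.
Ember vs Citadel: Citadel wins 5–2.
Harbor vs Citadel: Citadel wins 5–2.
No candidate beats all others: Iris beats Harbor beats Forge beats Iris, a majority cycle.

No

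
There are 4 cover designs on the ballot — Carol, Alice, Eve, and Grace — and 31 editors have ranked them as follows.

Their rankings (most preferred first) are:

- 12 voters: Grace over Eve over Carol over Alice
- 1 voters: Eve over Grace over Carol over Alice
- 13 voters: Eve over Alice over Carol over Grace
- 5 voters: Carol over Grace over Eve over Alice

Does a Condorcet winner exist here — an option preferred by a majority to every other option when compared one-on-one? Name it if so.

There is no Condorcet winner

Head-to-head results (31 voters total):
Carol vs Alice: Carol wins 18–13.
Carol vs Eve: Eve wins 26–5.
Carol vs Grace: Carol wins 18–13.
Alice vs Eve: Eve wins 31–0.
Alice vs Grace: Grace wins 18–13.
Eve vs Grace: Grace wins 17–14.
No candidate beats all others: Carol beats Grace beats Eve beats Carol, a majority cycle.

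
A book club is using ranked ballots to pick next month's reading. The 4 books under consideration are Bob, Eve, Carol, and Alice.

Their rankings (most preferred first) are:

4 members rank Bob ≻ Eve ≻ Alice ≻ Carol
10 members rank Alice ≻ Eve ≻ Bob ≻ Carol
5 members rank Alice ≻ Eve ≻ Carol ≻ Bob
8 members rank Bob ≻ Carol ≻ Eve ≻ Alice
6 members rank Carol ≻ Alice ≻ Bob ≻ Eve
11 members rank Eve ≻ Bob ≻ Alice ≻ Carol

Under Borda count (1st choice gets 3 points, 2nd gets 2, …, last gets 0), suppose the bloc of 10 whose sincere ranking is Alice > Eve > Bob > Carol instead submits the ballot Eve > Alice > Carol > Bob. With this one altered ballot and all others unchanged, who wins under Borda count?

Borda totals with the altered ballot: Bob 64, Eve 89, Carol 49, Alice 62.
The winner is unchanged: still Eve.

Eve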